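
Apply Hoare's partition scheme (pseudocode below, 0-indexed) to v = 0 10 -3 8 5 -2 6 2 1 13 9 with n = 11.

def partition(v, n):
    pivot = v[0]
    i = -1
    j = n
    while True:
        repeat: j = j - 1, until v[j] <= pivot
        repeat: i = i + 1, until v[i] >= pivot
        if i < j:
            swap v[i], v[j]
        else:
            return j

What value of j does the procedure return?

1

pivot=0
j stops at 5 (-2), i stops at 0 (0); swap ⇒ -2 10 -3 8 5 0 6 2 1 13 9
j stops at 2 (-3), i stops at 1 (10); swap ⇒ -2 -3 10 8 5 0 6 2 1 13 9
j stops at 1, i stops at 2; i≥j ⇒ return 1. v=-2 -3 10 8 5 0 6 2 1 13 9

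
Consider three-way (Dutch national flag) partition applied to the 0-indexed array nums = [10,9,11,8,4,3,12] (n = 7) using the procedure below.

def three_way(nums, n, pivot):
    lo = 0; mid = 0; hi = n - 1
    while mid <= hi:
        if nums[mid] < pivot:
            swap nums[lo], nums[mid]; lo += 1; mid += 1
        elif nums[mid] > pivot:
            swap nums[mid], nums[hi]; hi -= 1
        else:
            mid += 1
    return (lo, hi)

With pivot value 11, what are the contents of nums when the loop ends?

pivot = 11; lo=0, mid=0, hi=6
nums[mid]=10<11: swap nums[0],nums[0]; lo=1,mid=1 → [10,9,11,8,4,3,12]
nums[mid]=9<11: swap nums[1],nums[1]; lo=2,mid=2 → [10,9,11,8,4,3,12]
nums[mid]=11=11: mid=3
nums[mid]=8<11: swap nums[2],nums[3]; lo=3,mid=4 → [10,9,8,11,4,3,12]
nums[mid]=4<11: swap nums[3],nums[4]; lo=4,mid=5 → [10,9,8,4,11,3,12]
nums[mid]=3<11: swap nums[4],nums[5]; lo=5,mid=6 → [10,9,8,4,3,11,12]
nums[mid]=12>11: swap nums[6],nums[6]; hi=5 → [10,9,8,4,3,11,12]
end: lo=5, hi=5; nums = [10,9,8,4,3,11,12]

[10,9,8,4,3,11,12]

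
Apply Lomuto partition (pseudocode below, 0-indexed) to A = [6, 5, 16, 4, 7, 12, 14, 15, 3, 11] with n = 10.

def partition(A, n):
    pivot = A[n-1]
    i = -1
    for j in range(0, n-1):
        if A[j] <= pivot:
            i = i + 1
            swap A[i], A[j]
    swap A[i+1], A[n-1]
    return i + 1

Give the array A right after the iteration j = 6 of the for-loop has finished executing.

pivot=11, i=-1
j=0: 6≤11, i=0, swap(0,0) ⇒ [6, 5, 16, 4, 7, 12, 14, 15, 3, 11]
j=1: 5≤11, i=1, swap(1,1) ⇒ [6, 5, 16, 4, 7, 12, 14, 15, 3, 11]
j=2: 16>11, skip
j=3: 4≤11, i=2, swap(2,3) ⇒ [6, 5, 4, 16, 7, 12, 14, 15, 3, 11]
j=4: 7≤11, i=3, swap(3,4) ⇒ [6, 5, 4, 7, 16, 12, 14, 15, 3, 11]
j=5: 12>11, skip
j=6: 14>11, skip
(after j=6) A = [6, 5, 4, 7, 16, 12, 14, 15, 3, 11]

[6, 5, 4, 7, 16, 12, 14, 15, 3, 11]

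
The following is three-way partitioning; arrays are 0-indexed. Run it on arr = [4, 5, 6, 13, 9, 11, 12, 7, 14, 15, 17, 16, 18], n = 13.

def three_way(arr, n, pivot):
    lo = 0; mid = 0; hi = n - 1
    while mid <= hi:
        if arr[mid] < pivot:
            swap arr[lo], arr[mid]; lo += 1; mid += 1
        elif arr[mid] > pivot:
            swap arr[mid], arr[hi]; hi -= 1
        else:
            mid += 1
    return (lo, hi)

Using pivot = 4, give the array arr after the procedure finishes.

lo=0 mid=0 hi=12
4=4: mid=1
5>4: swap(1,12), hi=11 ⇒ [4, 18, 6, 13, 9, 11, 12, 7, 14, 15, 17, 16, 5]
18>4: swap(1,11), hi=10 ⇒ [4, 16, 6, 13, 9, 11, 12, 7, 14, 15, 17, 18, 5]
16>4: swap(1,10), hi=9 ⇒ [4, 17, 6, 13, 9, 11, 12, 7, 14, 15, 16, 18, 5]
17>4: swap(1,9), hi=8 ⇒ [4, 15, 6, 13, 9, 11, 12, 7, 14, 17, 16, 18, 5]
15>4: swap(1,8), hi=7 ⇒ [4, 14, 6, 13, 9, 11, 12, 7, 15, 17, 16, 18, 5]
14>4: swap(1,7), hi=6 ⇒ [4, 7, 6, 13, 9, 11, 12, 14, 15, 17, 16, 18, 5]
7>4: swap(1,6), hi=5 ⇒ [4, 12, 6, 13, 9, 11, 7, 14, 15, 17, 16, 18, 5]
12>4: swap(1,5), hi=4 ⇒ [4, 11, 6, 13, 9, 12, 7, 14, 15, 17, 16, 18, 5]
11>4: swap(1,4), hi=3 ⇒ [4, 9, 6, 13, 11, 12, 7, 14, 15, 17, 16, 18, 5]
9>4: swap(1,3), hi=2 ⇒ [4, 13, 6, 9, 11, 12, 7, 14, 15, 17, 16, 18, 5]
13>4: swap(1,2), hi=1 ⇒ [4, 6, 13, 9, 11, 12, 7, 14, 15, 17, 16, 18, 5]
6>4: swap(1,1), hi=0 ⇒ [4, 6, 13, 9, 11, 12, 7, 14, 15, 17, 16, 18, 5]
done. lo=0 hi=0; arr=[4, 6, 13, 9, 11, 12, 7, 14, 15, 17, 16, 18, 5]

[4, 6, 13, 9, 11, 12, 7, 14, 15, 17, 16, 18, 5]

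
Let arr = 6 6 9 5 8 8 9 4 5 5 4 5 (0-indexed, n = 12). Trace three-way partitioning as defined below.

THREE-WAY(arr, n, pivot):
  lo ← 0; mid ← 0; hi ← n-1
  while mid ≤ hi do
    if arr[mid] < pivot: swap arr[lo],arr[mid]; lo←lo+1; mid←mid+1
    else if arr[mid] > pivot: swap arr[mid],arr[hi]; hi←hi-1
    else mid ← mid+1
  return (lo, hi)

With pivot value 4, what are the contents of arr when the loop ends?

4 4 5 8 8 9 9 5 5 6 5 6

pivot = 4; lo=0, mid=0, hi=11
arr[mid]=6>4: swap arr[0],arr[11]; hi=10 → 5 6 9 5 8 8 9 4 5 5 4 6
arr[mid]=5>4: swap arr[0],arr[10]; hi=9 → 4 6 9 5 8 8 9 4 5 5 5 6
arr[mid]=4=4: mid=1
arr[mid]=6>4: swap arr[1],arr[9]; hi=8 → 4 5 9 5 8 8 9 4 5 6 5 6
arr[mid]=5>4: swap arr[1],arr[8]; hi=7 → 4 5 9 5 8 8 9 4 5 6 5 6
arr[mid]=5>4: swap arr[1],arr[7]; hi=6 → 4 4 9 5 8 8 9 5 5 6 5 6
arr[mid]=4=4: mid=2
arr[mid]=9>4: swap arr[2],arr[6]; hi=5 → 4 4 9 5 8 8 9 5 5 6 5 6
arr[mid]=9>4: swap arr[2],arr[5]; hi=4 → 4 4 8 5 8 9 9 5 5 6 5 6
arr[mid]=8>4: swap arr[2],arr[4]; hi=3 → 4 4 8 5 8 9 9 5 5 6 5 6
arr[mid]=8>4: swap arr[2],arr[3]; hi=2 → 4 4 5 8 8 9 9 5 5 6 5 6
arr[mid]=5>4: swap arr[2],arr[2]; hi=1 → 4 4 5 8 8 9 9 5 5 6 5 6
end: lo=0, hi=1; arr = 4 4 5 8 8 9 9 5 5 6 5 6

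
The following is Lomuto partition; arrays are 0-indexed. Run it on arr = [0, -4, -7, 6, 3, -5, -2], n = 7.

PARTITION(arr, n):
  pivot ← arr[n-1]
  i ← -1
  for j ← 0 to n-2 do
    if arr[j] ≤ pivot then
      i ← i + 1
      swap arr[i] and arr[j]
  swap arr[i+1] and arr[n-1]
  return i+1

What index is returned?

3

pivot=-2, i=-1
j=0: 0>-2, skip
j=1: -4≤-2, i=0, swap(0,1) ⇒ [-4, 0, -7, 6, 3, -5, -2]
j=2: -7≤-2, i=1, swap(1,2) ⇒ [-4, -7, 0, 6, 3, -5, -2]
j=3: 6>-2, skip
j=4: 3>-2, skip
j=5: -5≤-2, i=2, swap(2,5) ⇒ [-4, -7, -5, 6, 3, 0, -2]
swap(3,6) ⇒ [-4, -7, -5, -2, 3, 0, 6]; return 3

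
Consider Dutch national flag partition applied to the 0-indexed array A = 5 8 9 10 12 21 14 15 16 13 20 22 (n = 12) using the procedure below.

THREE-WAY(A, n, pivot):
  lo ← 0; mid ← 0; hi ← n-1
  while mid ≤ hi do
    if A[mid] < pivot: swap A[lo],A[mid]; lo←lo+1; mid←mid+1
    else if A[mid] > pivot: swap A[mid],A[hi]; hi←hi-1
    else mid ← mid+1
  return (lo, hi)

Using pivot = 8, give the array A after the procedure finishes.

pivot = 8; lo=0, mid=0, hi=11
A[mid]=5<8: swap A[0],A[0]; lo=1,mid=1 → 5 8 9 10 12 21 14 15 16 13 20 22
A[mid]=8=8: mid=2
A[mid]=9>8: swap A[2],A[11]; hi=10 → 5 8 22 10 12 21 14 15 16 13 20 9
A[mid]=22>8: swap A[2],A[10]; hi=9 → 5 8 20 10 12 21 14 15 16 13 22 9
A[mid]=20>8: swap A[2],A[9]; hi=8 → 5 8 13 10 12 21 14 15 16 20 22 9
A[mid]=13>8: swap A[2],A[8]; hi=7 → 5 8 16 10 12 21 14 15 13 20 22 9
A[mid]=16>8: swap A[2],A[7]; hi=6 → 5 8 15 10 12 21 14 16 13 20 22 9
A[mid]=15>8: swap A[2],A[6]; hi=5 → 5 8 14 10 12 21 15 16 13 20 22 9
A[mid]=14>8: swap A[2],A[5]; hi=4 → 5 8 21 10 12 14 15 16 13 20 22 9
A[mid]=21>8: swap A[2],A[4]; hi=3 → 5 8 12 10 21 14 15 16 13 20 22 9
A[mid]=12>8: swap A[2],A[3]; hi=2 → 5 8 10 12 21 14 15 16 13 20 22 9
A[mid]=10>8: swap A[2],A[2]; hi=1 → 5 8 10 12 21 14 15 16 13 20 22 9
end: lo=1, hi=1; A = 5 8 10 12 21 14 15 16 13 20 22 9

5 8 10 12 21 14 15 16 13 20 22 9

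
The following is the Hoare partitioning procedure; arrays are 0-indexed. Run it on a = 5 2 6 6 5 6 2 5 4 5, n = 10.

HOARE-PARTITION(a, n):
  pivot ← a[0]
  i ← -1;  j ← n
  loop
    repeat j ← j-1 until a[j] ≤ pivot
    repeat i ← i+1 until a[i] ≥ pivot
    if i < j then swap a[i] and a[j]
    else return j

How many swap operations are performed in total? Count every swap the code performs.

pivot = a[0] = 5; i = -1, j = 10
j→9 (a[9]=5≤5), i→0 (a[0]=5≥5); i<j, swap → 5 2 6 6 5 6 2 5 4 5
j→8 (a[8]=4≤5), i→2 (a[2]=6≥5); i<j, swap → 5 2 4 6 5 6 2 5 6 5
j→7 (a[7]=5≤5), i→3 (a[3]=6≥5); i<j, swap → 5 2 4 5 5 6 2 6 6 5
j→6 (a[6]=2≤5), i→4 (a[4]=5≥5); i<j, swap → 5 2 4 5 2 6 5 6 6 5
j→4, i→5; i≥j, return j=4. a = 5 2 4 5 2 6 5 6 6 5

4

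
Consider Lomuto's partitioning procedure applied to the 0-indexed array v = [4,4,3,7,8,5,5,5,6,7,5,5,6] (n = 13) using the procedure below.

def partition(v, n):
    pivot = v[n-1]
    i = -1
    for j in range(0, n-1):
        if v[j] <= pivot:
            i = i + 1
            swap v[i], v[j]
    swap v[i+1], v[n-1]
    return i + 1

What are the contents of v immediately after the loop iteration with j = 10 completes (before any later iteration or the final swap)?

pivot = v[12] = 6; i = -1
j=0: v[0]=4 ≤ 6 → i=0, swap v[0],v[0] (no change) → [4,4,3,7,8,5,5,5,6,7,5,5,6]
j=1: v[1]=4 ≤ 6 → i=1, swap v[1],v[1] (no change) → [4,4,3,7,8,5,5,5,6,7,5,5,6]
j=2: v[2]=3 ≤ 6 → i=2, swap v[2],v[2] (no change) → [4,4,3,7,8,5,5,5,6,7,5,5,6]
j=3: v[3]=7 > 6 → no swap
j=4: v[4]=8 > 6 → no swap
j=5: v[5]=5 ≤ 6 → i=3, swap v[3],v[5] → [4,4,3,5,8,7,5,5,6,7,5,5,6]
j=6: v[6]=5 ≤ 6 → i=4, swap v[4],v[6] → [4,4,3,5,5,7,8,5,6,7,5,5,6]
j=7: v[7]=5 ≤ 6 → i=5, swap v[5],v[7] → [4,4,3,5,5,5,8,7,6,7,5,5,6]
j=8: v[8]=6 ≤ 6 → i=6, swap v[6],v[8] → [4,4,3,5,5,5,6,7,8,7,5,5,6]
j=9: v[9]=7 > 6 → no swap
j=10: v[10]=5 ≤ 6 → i=7, swap v[7],v[10] → [4,4,3,5,5,5,6,5,8,7,7,5,6]
(after j=10) v = [4,4,3,5,5,5,6,5,8,7,7,5,6]

[4,4,3,5,5,5,6,5,8,7,7,5,6]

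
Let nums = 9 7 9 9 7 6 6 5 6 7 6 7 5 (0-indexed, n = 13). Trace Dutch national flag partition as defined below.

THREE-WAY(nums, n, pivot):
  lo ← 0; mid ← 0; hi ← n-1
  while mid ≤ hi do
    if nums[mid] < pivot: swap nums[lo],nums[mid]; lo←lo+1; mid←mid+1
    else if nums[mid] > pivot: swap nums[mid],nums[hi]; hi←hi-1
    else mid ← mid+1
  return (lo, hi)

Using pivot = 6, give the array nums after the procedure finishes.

5 5 6 6 6 6 7 9 7 9 7 7 9

pivot = 6; lo=0, mid=0, hi=12
nums[mid]=9>6: swap nums[0],nums[12]; hi=11 → 5 7 9 9 7 6 6 5 6 7 6 7 9
nums[mid]=5<6: swap nums[0],nums[0]; lo=1,mid=1 → 5 7 9 9 7 6 6 5 6 7 6 7 9
nums[mid]=7>6: swap nums[1],nums[11]; hi=10 → 5 7 9 9 7 6 6 5 6 7 6 7 9
nums[mid]=7>6: swap nums[1],nums[10]; hi=9 → 5 6 9 9 7 6 6 5 6 7 7 7 9
nums[mid]=6=6: mid=2
nums[mid]=9>6: swap nums[2],nums[9]; hi=8 → 5 6 7 9 7 6 6 5 6 9 7 7 9
nums[mid]=7>6: swap nums[2],nums[8]; hi=7 → 5 6 6 9 7 6 6 5 7 9 7 7 9
nums[mid]=6=6: mid=3
nums[mid]=9>6: swap nums[3],nums[7]; hi=6 → 5 6 6 5 7 6 6 9 7 9 7 7 9
nums[mid]=5<6: swap nums[1],nums[3]; lo=2,mid=4 → 5 5 6 6 7 6 6 9 7 9 7 7 9
nums[mid]=7>6: swap nums[4],nums[6]; hi=5 → 5 5 6 6 6 6 7 9 7 9 7 7 9
nums[mid]=6=6: mid=5
nums[mid]=6=6: mid=6
end: lo=2, hi=5; nums = 5 5 6 6 6 6 7 9 7 9 7 7 9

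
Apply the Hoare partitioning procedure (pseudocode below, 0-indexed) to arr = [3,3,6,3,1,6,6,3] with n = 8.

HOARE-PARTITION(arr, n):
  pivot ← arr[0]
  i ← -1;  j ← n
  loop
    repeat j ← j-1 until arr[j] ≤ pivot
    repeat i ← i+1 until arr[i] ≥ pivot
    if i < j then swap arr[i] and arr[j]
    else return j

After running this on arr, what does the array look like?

pivot=3
j stops at 7 (3), i stops at 0 (3); swap ⇒ [3,3,6,3,1,6,6,3]
j stops at 4 (1), i stops at 1 (3); swap ⇒ [3,1,6,3,3,6,6,3]
j stops at 3 (3), i stops at 2 (6); swap ⇒ [3,1,3,6,3,6,6,3]
j stops at 2, i stops at 3; i≥j ⇒ return 2. arr=[3,1,3,6,3,6,6,3]

[3,1,3,6,3,6,6,3]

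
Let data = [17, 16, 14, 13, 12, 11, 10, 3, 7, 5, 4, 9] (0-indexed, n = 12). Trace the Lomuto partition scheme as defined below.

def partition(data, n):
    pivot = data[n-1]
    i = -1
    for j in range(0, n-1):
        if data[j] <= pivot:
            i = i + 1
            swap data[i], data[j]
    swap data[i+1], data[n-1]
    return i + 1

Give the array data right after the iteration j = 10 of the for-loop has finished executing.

[3, 7, 5, 4, 12, 11, 10, 17, 16, 14, 13, 9]

pivot = data[11] = 9; i = -1
j=0: data[0]=17 > 9 → no swap
j=1: data[1]=16 > 9 → no swap
j=2: data[2]=14 > 9 → no swap
j=3: data[3]=13 > 9 → no swap
j=4: data[4]=12 > 9 → no swap
j=5: data[5]=11 > 9 → no swap
j=6: data[6]=10 > 9 → no swap
j=7: data[7]=3 ≤ 9 → i=0, swap data[0],data[7] → [3, 16, 14, 13, 12, 11, 10, 17, 7, 5, 4, 9]
j=8: data[8]=7 ≤ 9 → i=1, swap data[1],data[8] → [3, 7, 14, 13, 12, 11, 10, 17, 16, 5, 4, 9]
j=9: data[9]=5 ≤ 9 → i=2, swap data[2],data[9] → [3, 7, 5, 13, 12, 11, 10, 17, 16, 14, 4, 9]
j=10: data[10]=4 ≤ 9 → i=3, swap data[3],data[10] → [3, 7, 5, 4, 12, 11, 10, 17, 16, 14, 13, 9]
(after j=10) data = [3, 7, 5, 4, 12, 11, 10, 17, 16, 14, 13, 9]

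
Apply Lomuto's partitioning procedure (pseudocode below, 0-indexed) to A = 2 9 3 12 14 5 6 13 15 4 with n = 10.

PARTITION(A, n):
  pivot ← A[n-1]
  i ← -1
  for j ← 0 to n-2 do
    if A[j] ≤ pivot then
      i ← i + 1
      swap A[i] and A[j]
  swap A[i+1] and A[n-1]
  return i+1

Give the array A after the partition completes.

2 3 4 12 14 5 6 13 15 9

pivot=4, i=-1
j=0: 2≤4, i=0, swap(0,0) ⇒ 2 9 3 12 14 5 6 13 15 4
j=1: 9>4, skip
j=2: 3≤4, i=1, swap(1,2) ⇒ 2 3 9 12 14 5 6 13 15 4
j=3: 12>4, skip
j=4: 14>4, skip
j=5: 5>4, skip
j=6: 6>4, skip
j=7: 13>4, skip
j=8: 15>4, skip
swap(2,9) ⇒ 2 3 4 12 14 5 6 13 15 9; return 2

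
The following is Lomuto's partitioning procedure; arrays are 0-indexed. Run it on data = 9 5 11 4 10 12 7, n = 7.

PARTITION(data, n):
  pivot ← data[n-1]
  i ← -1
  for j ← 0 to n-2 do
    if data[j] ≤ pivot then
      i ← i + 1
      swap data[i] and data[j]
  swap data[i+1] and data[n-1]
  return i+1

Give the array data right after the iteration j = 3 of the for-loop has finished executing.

pivot = data[6] = 7; i = -1
j=0: data[0]=9 > 7 → no swap
j=1: data[1]=5 ≤ 7 → i=0, swap data[0],data[1] → 5 9 11 4 10 12 7
j=2: data[2]=11 > 7 → no swap
j=3: data[3]=4 ≤ 7 → i=1, swap data[1],data[3] → 5 4 11 9 10 12 7
(after j=3) data = 5 4 11 9 10 12 7

5 4 11 9 10 12 7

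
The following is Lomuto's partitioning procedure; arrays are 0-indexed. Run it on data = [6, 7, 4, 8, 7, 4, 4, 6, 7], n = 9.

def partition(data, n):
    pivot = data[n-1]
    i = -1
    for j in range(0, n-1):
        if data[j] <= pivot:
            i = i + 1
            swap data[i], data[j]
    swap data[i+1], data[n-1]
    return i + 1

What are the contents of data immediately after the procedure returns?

[6, 7, 4, 7, 4, 4, 6, 7, 8]

pivot = data[8] = 7; i = -1
j=0: data[0]=6 ≤ 7 → i=0, swap data[0],data[0] (no change) → [6, 7, 4, 8, 7, 4, 4, 6, 7]
j=1: data[1]=7 ≤ 7 → i=1, swap data[1],data[1] (no change) → [6, 7, 4, 8, 7, 4, 4, 6, 7]
j=2: data[2]=4 ≤ 7 → i=2, swap data[2],data[2] (no change) → [6, 7, 4, 8, 7, 4, 4, 6, 7]
j=3: data[3]=8 > 7 → no swap
j=4: data[4]=7 ≤ 7 → i=3, swap data[3],data[4] → [6, 7, 4, 7, 8, 4, 4, 6, 7]
j=5: data[5]=4 ≤ 7 → i=4, swap data[4],data[5] → [6, 7, 4, 7, 4, 8, 4, 6, 7]
j=6: data[6]=4 ≤ 7 → i=5, swap data[5],data[6] → [6, 7, 4, 7, 4, 4, 8, 6, 7]
j=7: data[7]=6 ≤ 7 → i=6, swap data[6],data[7] → [6, 7, 4, 7, 4, 4, 6, 8, 7]
final swap data[7],data[8] → [6, 7, 4, 7, 4, 4, 6, 7, 8]; return 7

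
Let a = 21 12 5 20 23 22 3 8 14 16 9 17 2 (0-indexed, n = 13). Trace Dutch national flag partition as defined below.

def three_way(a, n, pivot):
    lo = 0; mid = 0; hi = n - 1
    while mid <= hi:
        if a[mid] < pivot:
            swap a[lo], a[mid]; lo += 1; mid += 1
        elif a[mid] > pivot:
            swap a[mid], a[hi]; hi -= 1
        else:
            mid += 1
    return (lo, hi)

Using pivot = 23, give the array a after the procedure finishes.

lo=0 mid=0 hi=12
21<23: swap(0,0), lo=1 mid=1 ⇒ 21 12 5 20 23 22 3 8 14 16 9 17 2
12<23: swap(1,1), lo=2 mid=2 ⇒ 21 12 5 20 23 22 3 8 14 16 9 17 2
5<23: swap(2,2), lo=3 mid=3 ⇒ 21 12 5 20 23 22 3 8 14 16 9 17 2
20<23: swap(3,3), lo=4 mid=4 ⇒ 21 12 5 20 23 22 3 8 14 16 9 17 2
23=23: mid=5
22<23: swap(4,5), lo=5 mid=6 ⇒ 21 12 5 20 22 23 3 8 14 16 9 17 2
3<23: swap(5,6), lo=6 mid=7 ⇒ 21 12 5 20 22 3 23 8 14 16 9 17 2
8<23: swap(6,7), lo=7 mid=8 ⇒ 21 12 5 20 22 3 8 23 14 16 9 17 2
14<23: swap(7,8), lo=8 mid=9 ⇒ 21 12 5 20 22 3 8 14 23 16 9 17 2
16<23: swap(8,9), lo=9 mid=10 ⇒ 21 12 5 20 22 3 8 14 16 23 9 17 2
9<23: swap(9,10), lo=10 mid=11 ⇒ 21 12 5 20 22 3 8 14 16 9 23 17 2
17<23: swap(10,11), lo=11 mid=12 ⇒ 21 12 5 20 22 3 8 14 16 9 17 23 2
2<23: swap(11,12), lo=12 mid=13 ⇒ 21 12 5 20 22 3 8 14 16 9 17 2 23
done. lo=12 hi=12; a=21 12 5 20 22 3 8 14 16 9 17 2 23

21 12 5 20 22 3 8 14 16 9 17 2 23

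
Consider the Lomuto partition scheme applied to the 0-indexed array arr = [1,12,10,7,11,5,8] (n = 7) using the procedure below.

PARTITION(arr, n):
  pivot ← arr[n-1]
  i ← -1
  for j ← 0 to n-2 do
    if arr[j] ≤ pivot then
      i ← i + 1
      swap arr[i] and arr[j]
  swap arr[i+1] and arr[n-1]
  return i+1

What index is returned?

3

pivot=8, i=-1
j=0: 1≤8, i=0, swap(0,0) ⇒ [1,12,10,7,11,5,8]
j=1: 12>8, skip
j=2: 10>8, skip
j=3: 7≤8, i=1, swap(1,3) ⇒ [1,7,10,12,11,5,8]
j=4: 11>8, skip
j=5: 5≤8, i=2, swap(2,5) ⇒ [1,7,5,12,11,10,8]
swap(3,6) ⇒ [1,7,5,8,11,10,12]; return 3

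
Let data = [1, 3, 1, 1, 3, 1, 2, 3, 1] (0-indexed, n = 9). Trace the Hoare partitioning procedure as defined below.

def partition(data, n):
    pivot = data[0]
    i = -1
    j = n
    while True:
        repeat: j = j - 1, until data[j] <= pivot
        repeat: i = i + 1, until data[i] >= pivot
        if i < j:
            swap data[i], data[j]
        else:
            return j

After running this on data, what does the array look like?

[1, 1, 1, 1, 3, 3, 2, 3, 1]

pivot = data[0] = 1; i = -1, j = 9
j→8 (data[8]=1≤1), i→0 (data[0]=1≥1); i<j, swap → [1, 3, 1, 1, 3, 1, 2, 3, 1]
j→5 (data[5]=1≤1), i→1 (data[1]=3≥1); i<j, swap → [1, 1, 1, 1, 3, 3, 2, 3, 1]
j→3 (data[3]=1≤1), i→2 (data[2]=1≥1); i<j, swap → [1, 1, 1, 1, 3, 3, 2, 3, 1]
j→2, i→3; i≥j, return j=2. data = [1, 1, 1, 1, 3, 3, 2, 3, 1]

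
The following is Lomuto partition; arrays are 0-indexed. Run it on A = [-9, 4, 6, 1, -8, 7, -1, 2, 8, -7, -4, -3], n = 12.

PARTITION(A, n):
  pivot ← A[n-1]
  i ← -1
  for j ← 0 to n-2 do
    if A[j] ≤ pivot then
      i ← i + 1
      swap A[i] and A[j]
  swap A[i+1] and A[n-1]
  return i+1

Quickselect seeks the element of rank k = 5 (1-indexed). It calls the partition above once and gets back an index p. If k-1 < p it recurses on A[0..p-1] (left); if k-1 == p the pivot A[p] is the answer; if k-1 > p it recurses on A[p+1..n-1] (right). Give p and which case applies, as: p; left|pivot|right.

pivot = A[11] = -3; i = -1
j=0: A[0]=-9 ≤ -3 → i=0, swap A[0],A[0] (no change) → [-9, 4, 6, 1, -8, 7, -1, 2, 8, -7, -4, -3]
j=1: A[1]=4 > -3 → no swap
j=2: A[2]=6 > -3 → no swap
j=3: A[3]=1 > -3 → no swap
j=4: A[4]=-8 ≤ -3 → i=1, swap A[1],A[4] → [-9, -8, 6, 1, 4, 7, -1, 2, 8, -7, -4, -3]
j=5: A[5]=7 > -3 → no swap
j=6: A[6]=-1 > -3 → no swap
j=7: A[7]=2 > -3 → no swap
j=8: A[8]=8 > -3 → no swap
j=9: A[9]=-7 ≤ -3 → i=2, swap A[2],A[9] → [-9, -8, -7, 1, 4, 7, -1, 2, 8, 6, -4, -3]
j=10: A[10]=-4 ≤ -3 → i=3, swap A[3],A[10] → [-9, -8, -7, -4, 4, 7, -1, 2, 8, 6, 1, -3]
final swap A[4],A[11] → [-9, -8, -7, -4, -3, 7, -1, 2, 8, 6, 1, 4]; return 4
p = 4; k-1 = 4 == 4 ⇒ pivot

4; pivot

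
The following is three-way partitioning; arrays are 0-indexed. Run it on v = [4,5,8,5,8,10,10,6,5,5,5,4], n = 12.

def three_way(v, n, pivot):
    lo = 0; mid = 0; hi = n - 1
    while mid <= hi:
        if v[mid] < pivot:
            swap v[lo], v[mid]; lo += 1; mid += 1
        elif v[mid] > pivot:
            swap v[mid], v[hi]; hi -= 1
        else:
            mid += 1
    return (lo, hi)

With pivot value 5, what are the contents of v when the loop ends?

pivot = 5; lo=0, mid=0, hi=11
v[mid]=4<5: swap v[0],v[0]; lo=1,mid=1 → [4,5,8,5,8,10,10,6,5,5,5,4]
v[mid]=5=5: mid=2
v[mid]=8>5: swap v[2],v[11]; hi=10 → [4,5,4,5,8,10,10,6,5,5,5,8]
v[mid]=4<5: swap v[1],v[2]; lo=2,mid=3 → [4,4,5,5,8,10,10,6,5,5,5,8]
v[mid]=5=5: mid=4
v[mid]=8>5: swap v[4],v[10]; hi=9 → [4,4,5,5,5,10,10,6,5,5,8,8]
v[mid]=5=5: mid=5
v[mid]=10>5: swap v[5],v[9]; hi=8 → [4,4,5,5,5,5,10,6,5,10,8,8]
v[mid]=5=5: mid=6
v[mid]=10>5: swap v[6],v[8]; hi=7 → [4,4,5,5,5,5,5,6,10,10,8,8]
v[mid]=5=5: mid=7
v[mid]=6>5: swap v[7],v[7]; hi=6 → [4,4,5,5,5,5,5,6,10,10,8,8]
end: lo=2, hi=6; v = [4,4,5,5,5,5,5,6,10,10,8,8]

[4,4,5,5,5,5,5,6,10,10,8,8]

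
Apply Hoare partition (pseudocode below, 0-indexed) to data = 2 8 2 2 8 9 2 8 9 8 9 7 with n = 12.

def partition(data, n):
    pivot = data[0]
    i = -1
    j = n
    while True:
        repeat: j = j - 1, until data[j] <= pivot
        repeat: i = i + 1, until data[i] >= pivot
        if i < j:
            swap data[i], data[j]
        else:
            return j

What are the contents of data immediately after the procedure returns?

pivot = data[0] = 2; i = -1, j = 12
j→6 (data[6]=2≤2), i→0 (data[0]=2≥2); i<j, swap → 2 8 2 2 8 9 2 8 9 8 9 7
j→3 (data[3]=2≤2), i→1 (data[1]=8≥2); i<j, swap → 2 2 2 8 8 9 2 8 9 8 9 7
j→2, i→2; i≥j, return j=2. data = 2 2 2 8 8 9 2 8 9 8 9 7

2 2 2 8 8 9 2 8 9 8 9 7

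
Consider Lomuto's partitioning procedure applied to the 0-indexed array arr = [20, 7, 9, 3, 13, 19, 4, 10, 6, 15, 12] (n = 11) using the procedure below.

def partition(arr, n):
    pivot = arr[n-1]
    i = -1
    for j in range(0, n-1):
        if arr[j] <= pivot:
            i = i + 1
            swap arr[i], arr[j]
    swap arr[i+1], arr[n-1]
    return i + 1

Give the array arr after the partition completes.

[7, 9, 3, 4, 10, 6, 12, 13, 19, 15, 20]

pivot=12, i=-1
j=0: 20>12, skip
j=1: 7≤12, i=0, swap(0,1) ⇒ [7, 20, 9, 3, 13, 19, 4, 10, 6, 15, 12]
j=2: 9≤12, i=1, swap(1,2) ⇒ [7, 9, 20, 3, 13, 19, 4, 10, 6, 15, 12]
j=3: 3≤12, i=2, swap(2,3) ⇒ [7, 9, 3, 20, 13, 19, 4, 10, 6, 15, 12]
j=4: 13>12, skip
j=5: 19>12, skip
j=6: 4≤12, i=3, swap(3,6) ⇒ [7, 9, 3, 4, 13, 19, 20, 10, 6, 15, 12]
j=7: 10≤12, i=4, swap(4,7) ⇒ [7, 9, 3, 4, 10, 19, 20, 13, 6, 15, 12]
j=8: 6≤12, i=5, swap(5,8) ⇒ [7, 9, 3, 4, 10, 6, 20, 13, 19, 15, 12]
j=9: 15>12, skip
swap(6,10) ⇒ [7, 9, 3, 4, 10, 6, 12, 13, 19, 15, 20]; return 6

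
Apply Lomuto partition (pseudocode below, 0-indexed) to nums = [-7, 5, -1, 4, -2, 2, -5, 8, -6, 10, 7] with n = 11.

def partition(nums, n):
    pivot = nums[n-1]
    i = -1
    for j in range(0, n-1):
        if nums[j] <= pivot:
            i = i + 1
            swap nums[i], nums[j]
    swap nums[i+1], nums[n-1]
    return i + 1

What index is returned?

pivot=7, i=-1
j=0: -7≤7, i=0, swap(0,0) ⇒ [-7, 5, -1, 4, -2, 2, -5, 8, -6, 10, 7]
j=1: 5≤7, i=1, swap(1,1) ⇒ [-7, 5, -1, 4, -2, 2, -5, 8, -6, 10, 7]
j=2: -1≤7, i=2, swap(2,2) ⇒ [-7, 5, -1, 4, -2, 2, -5, 8, -6, 10, 7]
j=3: 4≤7, i=3, swap(3,3) ⇒ [-7, 5, -1, 4, -2, 2, -5, 8, -6, 10, 7]
j=4: -2≤7, i=4, swap(4,4) ⇒ [-7, 5, -1, 4, -2, 2, -5, 8, -6, 10, 7]
j=5: 2≤7, i=5, swap(5,5) ⇒ [-7, 5, -1, 4, -2, 2, -5, 8, -6, 10, 7]
j=6: -5≤7, i=6, swap(6,6) ⇒ [-7, 5, -1, 4, -2, 2, -5, 8, -6, 10, 7]
j=7: 8>7, skip
j=8: -6≤7, i=7, swap(7,8) ⇒ [-7, 5, -1, 4, -2, 2, -5, -6, 8, 10, 7]
j=9: 10>7, skip
swap(8,10) ⇒ [-7, 5, -1, 4, -2, 2, -5, -6, 7, 10, 8]; return 8

8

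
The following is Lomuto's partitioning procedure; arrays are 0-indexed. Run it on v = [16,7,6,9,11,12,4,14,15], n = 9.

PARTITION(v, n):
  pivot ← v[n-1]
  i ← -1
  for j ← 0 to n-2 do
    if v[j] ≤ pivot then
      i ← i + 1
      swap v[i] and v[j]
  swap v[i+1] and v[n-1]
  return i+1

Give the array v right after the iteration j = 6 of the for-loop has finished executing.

[7,6,9,11,12,4,16,14,15]

pivot=15, i=-1
j=0: 16>15, skip
j=1: 7≤15, i=0, swap(0,1) ⇒ [7,16,6,9,11,12,4,14,15]
j=2: 6≤15, i=1, swap(1,2) ⇒ [7,6,16,9,11,12,4,14,15]
j=3: 9≤15, i=2, swap(2,3) ⇒ [7,6,9,16,11,12,4,14,15]
j=4: 11≤15, i=3, swap(3,4) ⇒ [7,6,9,11,16,12,4,14,15]
j=5: 12≤15, i=4, swap(4,5) ⇒ [7,6,9,11,12,16,4,14,15]
j=6: 4≤15, i=5, swap(5,6) ⇒ [7,6,9,11,12,4,16,14,15]
(after j=6) v = [7,6,9,11,12,4,16,14,15]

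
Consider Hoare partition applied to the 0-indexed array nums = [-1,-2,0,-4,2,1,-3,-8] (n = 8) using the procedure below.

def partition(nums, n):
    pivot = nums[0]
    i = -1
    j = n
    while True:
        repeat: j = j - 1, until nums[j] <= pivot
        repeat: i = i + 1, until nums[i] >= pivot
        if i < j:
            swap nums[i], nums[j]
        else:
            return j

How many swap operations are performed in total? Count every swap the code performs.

pivot=-1
j stops at 7 (-8), i stops at 0 (-1); swap ⇒ [-8,-2,0,-4,2,1,-3,-1]
j stops at 6 (-3), i stops at 2 (0); swap ⇒ [-8,-2,-3,-4,2,1,0,-1]
j stops at 3, i stops at 4; i≥j ⇒ return 3. nums=[-8,-2,-3,-4,2,1,0,-1]

2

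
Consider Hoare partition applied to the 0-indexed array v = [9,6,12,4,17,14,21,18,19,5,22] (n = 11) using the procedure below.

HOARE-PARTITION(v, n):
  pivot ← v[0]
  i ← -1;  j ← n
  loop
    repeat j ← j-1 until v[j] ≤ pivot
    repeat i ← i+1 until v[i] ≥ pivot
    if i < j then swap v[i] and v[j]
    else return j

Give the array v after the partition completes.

[5,6,4,12,17,14,21,18,19,9,22]

pivot = v[0] = 9; i = -1, j = 11
j→9 (v[9]=5≤9), i→0 (v[0]=9≥9); i<j, swap → [5,6,12,4,17,14,21,18,19,9,22]
j→3 (v[3]=4≤9), i→2 (v[2]=12≥9); i<j, swap → [5,6,4,12,17,14,21,18,19,9,22]
j→2, i→3; i≥j, return j=2. v = [5,6,4,12,17,14,21,18,19,9,22]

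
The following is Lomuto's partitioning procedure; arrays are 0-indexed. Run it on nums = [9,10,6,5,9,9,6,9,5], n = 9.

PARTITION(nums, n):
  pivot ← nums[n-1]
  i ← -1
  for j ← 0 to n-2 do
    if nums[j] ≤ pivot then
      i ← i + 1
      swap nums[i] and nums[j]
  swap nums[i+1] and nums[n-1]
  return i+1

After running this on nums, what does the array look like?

pivot = nums[8] = 5; i = -1
j=0: nums[0]=9 > 5 → no swap
j=1: nums[1]=10 > 5 → no swap
j=2: nums[2]=6 > 5 → no swap
j=3: nums[3]=5 ≤ 5 → i=0, swap nums[0],nums[3] → [5,10,6,9,9,9,6,9,5]
j=4: nums[4]=9 > 5 → no swap
j=5: nums[5]=9 > 5 → no swap
j=6: nums[6]=6 > 5 → no swap
j=7: nums[7]=9 > 5 → no swap
final swap nums[1],nums[8] → [5,5,6,9,9,9,6,9,10]; return 1

[5,5,6,9,9,9,6,9,10]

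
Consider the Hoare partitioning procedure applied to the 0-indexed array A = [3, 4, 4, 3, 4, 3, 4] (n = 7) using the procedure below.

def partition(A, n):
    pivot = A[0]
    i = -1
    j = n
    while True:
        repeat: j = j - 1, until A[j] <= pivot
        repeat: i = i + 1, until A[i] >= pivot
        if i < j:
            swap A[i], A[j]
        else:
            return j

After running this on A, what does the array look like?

[3, 3, 4, 4, 4, 3, 4]

pivot=3
j stops at 5 (3), i stops at 0 (3); swap ⇒ [3, 4, 4, 3, 4, 3, 4]
j stops at 3 (3), i stops at 1 (4); swap ⇒ [3, 3, 4, 4, 4, 3, 4]
j stops at 1, i stops at 2; i≥j ⇒ return 1. A=[3, 3, 4, 4, 4, 3, 4]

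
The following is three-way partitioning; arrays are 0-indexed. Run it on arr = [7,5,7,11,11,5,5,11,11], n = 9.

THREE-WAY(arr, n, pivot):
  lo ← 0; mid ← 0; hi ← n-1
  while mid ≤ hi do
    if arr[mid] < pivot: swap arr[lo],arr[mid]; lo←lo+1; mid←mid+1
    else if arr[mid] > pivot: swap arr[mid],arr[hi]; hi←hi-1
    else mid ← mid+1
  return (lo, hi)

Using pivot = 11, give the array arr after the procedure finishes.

[7,5,7,5,5,11,11,11,11]

pivot = 11; lo=0, mid=0, hi=8
arr[mid]=7<11: swap arr[0],arr[0]; lo=1,mid=1 → [7,5,7,11,11,5,5,11,11]
arr[mid]=5<11: swap arr[1],arr[1]; lo=2,mid=2 → [7,5,7,11,11,5,5,11,11]
arr[mid]=7<11: swap arr[2],arr[2]; lo=3,mid=3 → [7,5,7,11,11,5,5,11,11]
arr[mid]=11=11: mid=4
arr[mid]=11=11: mid=5
arr[mid]=5<11: swap arr[3],arr[5]; lo=4,mid=6 → [7,5,7,5,11,11,5,11,11]
arr[mid]=5<11: swap arr[4],arr[6]; lo=5,mid=7 → [7,5,7,5,5,11,11,11,11]
arr[mid]=11=11: mid=8
arr[mid]=11=11: mid=9
end: lo=5, hi=8; arr = [7,5,7,5,5,11,11,11,11]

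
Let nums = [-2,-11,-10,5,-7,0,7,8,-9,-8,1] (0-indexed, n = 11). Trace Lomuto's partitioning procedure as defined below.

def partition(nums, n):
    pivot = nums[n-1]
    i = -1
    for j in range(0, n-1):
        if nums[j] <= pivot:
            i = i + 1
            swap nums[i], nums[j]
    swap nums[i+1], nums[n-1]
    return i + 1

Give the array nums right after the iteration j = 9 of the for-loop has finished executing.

[-2,-11,-10,-7,0,-9,-8,8,5,7,1]

pivot = nums[10] = 1; i = -1
j=0: nums[0]=-2 ≤ 1 → i=0, swap nums[0],nums[0] (no change) → [-2,-11,-10,5,-7,0,7,8,-9,-8,1]
j=1: nums[1]=-11 ≤ 1 → i=1, swap nums[1],nums[1] (no change) → [-2,-11,-10,5,-7,0,7,8,-9,-8,1]
j=2: nums[2]=-10 ≤ 1 → i=2, swap nums[2],nums[2] (no change) → [-2,-11,-10,5,-7,0,7,8,-9,-8,1]
j=3: nums[3]=5 > 1 → no swap
j=4: nums[4]=-7 ≤ 1 → i=3, swap nums[3],nums[4] → [-2,-11,-10,-7,5,0,7,8,-9,-8,1]
j=5: nums[5]=0 ≤ 1 → i=4, swap nums[4],nums[5] → [-2,-11,-10,-7,0,5,7,8,-9,-8,1]
j=6: nums[6]=7 > 1 → no swap
j=7: nums[7]=8 > 1 → no swap
j=8: nums[8]=-9 ≤ 1 → i=5, swap nums[5],nums[8] → [-2,-11,-10,-7,0,-9,7,8,5,-8,1]
j=9: nums[9]=-8 ≤ 1 → i=6, swap nums[6],nums[9] → [-2,-11,-10,-7,0,-9,-8,8,5,7,1]
(after j=9) nums = [-2,-11,-10,-7,0,-9,-8,8,5,7,1]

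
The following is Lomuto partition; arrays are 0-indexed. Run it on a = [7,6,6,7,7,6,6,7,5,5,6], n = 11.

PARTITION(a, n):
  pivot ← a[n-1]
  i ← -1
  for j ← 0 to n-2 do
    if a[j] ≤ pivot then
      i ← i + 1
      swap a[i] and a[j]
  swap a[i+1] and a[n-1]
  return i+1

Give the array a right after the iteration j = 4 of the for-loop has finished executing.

pivot = a[10] = 6; i = -1
j=0: a[0]=7 > 6 → no swap
j=1: a[1]=6 ≤ 6 → i=0, swap a[0],a[1] → [6,7,6,7,7,6,6,7,5,5,6]
j=2: a[2]=6 ≤ 6 → i=1, swap a[1],a[2] → [6,6,7,7,7,6,6,7,5,5,6]
j=3: a[3]=7 > 6 → no swap
j=4: a[4]=7 > 6 → no swap
(after j=4) a = [6,6,7,7,7,6,6,7,5,5,6]

[6,6,7,7,7,6,6,7,5,5,6]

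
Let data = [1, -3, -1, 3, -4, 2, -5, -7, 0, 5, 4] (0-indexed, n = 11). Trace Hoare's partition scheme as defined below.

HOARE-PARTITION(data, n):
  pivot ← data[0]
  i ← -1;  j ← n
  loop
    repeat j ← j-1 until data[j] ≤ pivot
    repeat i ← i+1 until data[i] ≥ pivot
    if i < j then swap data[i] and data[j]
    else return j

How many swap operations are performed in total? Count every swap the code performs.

3

pivot=1
j stops at 8 (0), i stops at 0 (1); swap ⇒ [0, -3, -1, 3, -4, 2, -5, -7, 1, 5, 4]
j stops at 7 (-7), i stops at 3 (3); swap ⇒ [0, -3, -1, -7, -4, 2, -5, 3, 1, 5, 4]
j stops at 6 (-5), i stops at 5 (2); swap ⇒ [0, -3, -1, -7, -4, -5, 2, 3, 1, 5, 4]
j stops at 5, i stops at 6; i≥j ⇒ return 5. data=[0, -3, -1, -7, -4, -5, 2, 3, 1, 5, 4]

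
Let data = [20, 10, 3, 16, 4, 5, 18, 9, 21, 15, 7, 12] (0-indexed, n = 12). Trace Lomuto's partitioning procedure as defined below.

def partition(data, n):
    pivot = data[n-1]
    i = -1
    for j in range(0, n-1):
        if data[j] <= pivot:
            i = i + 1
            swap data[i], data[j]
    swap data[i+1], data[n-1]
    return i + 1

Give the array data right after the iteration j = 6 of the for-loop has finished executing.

pivot = data[11] = 12; i = -1
j=0: data[0]=20 > 12 → no swap
j=1: data[1]=10 ≤ 12 → i=0, swap data[0],data[1] → [10, 20, 3, 16, 4, 5, 18, 9, 21, 15, 7, 12]
j=2: data[2]=3 ≤ 12 → i=1, swap data[1],data[2] → [10, 3, 20, 16, 4, 5, 18, 9, 21, 15, 7, 12]
j=3: data[3]=16 > 12 → no swap
j=4: data[4]=4 ≤ 12 → i=2, swap data[2],data[4] → [10, 3, 4, 16, 20, 5, 18, 9, 21, 15, 7, 12]
j=5: data[5]=5 ≤ 12 → i=3, swap data[3],data[5] → [10, 3, 4, 5, 20, 16, 18, 9, 21, 15, 7, 12]
j=6: data[6]=18 > 12 → no swap
(after j=6) data = [10, 3, 4, 5, 20, 16, 18, 9, 21, 15, 7, 12]

[10, 3, 4, 5, 20, 16, 18, 9, 21, 15, 7, 12]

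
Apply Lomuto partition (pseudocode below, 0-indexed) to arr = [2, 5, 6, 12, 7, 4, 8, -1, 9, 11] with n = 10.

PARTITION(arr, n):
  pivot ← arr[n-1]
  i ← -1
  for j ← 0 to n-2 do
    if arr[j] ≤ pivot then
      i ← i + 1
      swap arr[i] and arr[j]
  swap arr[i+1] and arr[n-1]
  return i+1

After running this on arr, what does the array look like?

[2, 5, 6, 7, 4, 8, -1, 9, 11, 12]

pivot=11, i=-1
j=0: 2≤11, i=0, swap(0,0) ⇒ [2, 5, 6, 12, 7, 4, 8, -1, 9, 11]
j=1: 5≤11, i=1, swap(1,1) ⇒ [2, 5, 6, 12, 7, 4, 8, -1, 9, 11]
j=2: 6≤11, i=2, swap(2,2) ⇒ [2, 5, 6, 12, 7, 4, 8, -1, 9, 11]
j=3: 12>11, skip
j=4: 7≤11, i=3, swap(3,4) ⇒ [2, 5, 6, 7, 12, 4, 8, -1, 9, 11]
j=5: 4≤11, i=4, swap(4,5) ⇒ [2, 5, 6, 7, 4, 12, 8, -1, 9, 11]
j=6: 8≤11, i=5, swap(5,6) ⇒ [2, 5, 6, 7, 4, 8, 12, -1, 9, 11]
j=7: -1≤11, i=6, swap(6,7) ⇒ [2, 5, 6, 7, 4, 8, -1, 12, 9, 11]
j=8: 9≤11, i=7, swap(7,8) ⇒ [2, 5, 6, 7, 4, 8, -1, 9, 12, 11]
swap(8,9) ⇒ [2, 5, 6, 7, 4, 8, -1, 9, 11, 12]; return 8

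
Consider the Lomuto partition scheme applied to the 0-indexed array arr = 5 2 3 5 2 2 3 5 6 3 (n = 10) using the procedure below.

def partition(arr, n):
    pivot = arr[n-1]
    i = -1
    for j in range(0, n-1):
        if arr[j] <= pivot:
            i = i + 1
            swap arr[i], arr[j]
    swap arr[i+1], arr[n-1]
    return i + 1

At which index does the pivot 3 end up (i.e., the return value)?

5

pivot = arr[9] = 3; i = -1
j=0: arr[0]=5 > 3 → no swap
j=1: arr[1]=2 ≤ 3 → i=0, swap arr[0],arr[1] → 2 5 3 5 2 2 3 5 6 3
j=2: arr[2]=3 ≤ 3 → i=1, swap arr[1],arr[2] → 2 3 5 5 2 2 3 5 6 3
j=3: arr[3]=5 > 3 → no swap
j=4: arr[4]=2 ≤ 3 → i=2, swap arr[2],arr[4] → 2 3 2 5 5 2 3 5 6 3
j=5: arr[5]=2 ≤ 3 → i=3, swap arr[3],arr[5] → 2 3 2 2 5 5 3 5 6 3
j=6: arr[6]=3 ≤ 3 → i=4, swap arr[4],arr[6] → 2 3 2 2 3 5 5 5 6 3
j=7: arr[7]=5 > 3 → no swap
j=8: arr[8]=6 > 3 → no swap
final swap arr[5],arr[9] → 2 3 2 2 3 3 5 5 6 5; return 5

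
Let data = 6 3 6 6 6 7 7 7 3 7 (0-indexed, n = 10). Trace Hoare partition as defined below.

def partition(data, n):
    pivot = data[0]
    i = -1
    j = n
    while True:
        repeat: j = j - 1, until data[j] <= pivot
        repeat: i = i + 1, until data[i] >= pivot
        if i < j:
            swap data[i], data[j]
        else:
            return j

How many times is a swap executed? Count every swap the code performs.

2

pivot = data[0] = 6; i = -1, j = 10
j→8 (data[8]=3≤6), i→0 (data[0]=6≥6); i<j, swap → 3 3 6 6 6 7 7 7 6 7
j→4 (data[4]=6≤6), i→2 (data[2]=6≥6); i<j, swap → 3 3 6 6 6 7 7 7 6 7
j→3, i→3; i≥j, return j=3. data = 3 3 6 6 6 7 7 7 6 7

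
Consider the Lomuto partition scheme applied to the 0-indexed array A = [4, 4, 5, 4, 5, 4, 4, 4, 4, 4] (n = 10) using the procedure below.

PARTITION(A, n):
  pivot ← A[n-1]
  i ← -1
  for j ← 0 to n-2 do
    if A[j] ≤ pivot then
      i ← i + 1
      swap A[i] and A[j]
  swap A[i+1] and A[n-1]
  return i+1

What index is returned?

7

pivot=4, i=-1
j=0: 4≤4, i=0, swap(0,0) ⇒ [4, 4, 5, 4, 5, 4, 4, 4, 4, 4]
j=1: 4≤4, i=1, swap(1,1) ⇒ [4, 4, 5, 4, 5, 4, 4, 4, 4, 4]
j=2: 5>4, skip
j=3: 4≤4, i=2, swap(2,3) ⇒ [4, 4, 4, 5, 5, 4, 4, 4, 4, 4]
j=4: 5>4, skip
j=5: 4≤4, i=3, swap(3,5) ⇒ [4, 4, 4, 4, 5, 5, 4, 4, 4, 4]
j=6: 4≤4, i=4, swap(4,6) ⇒ [4, 4, 4, 4, 4, 5, 5, 4, 4, 4]
j=7: 4≤4, i=5, swap(5,7) ⇒ [4, 4, 4, 4, 4, 4, 5, 5, 4, 4]
j=8: 4≤4, i=6, swap(6,8) ⇒ [4, 4, 4, 4, 4, 4, 4, 5, 5, 4]
swap(7,9) ⇒ [4, 4, 4, 4, 4, 4, 4, 4, 5, 5]; return 7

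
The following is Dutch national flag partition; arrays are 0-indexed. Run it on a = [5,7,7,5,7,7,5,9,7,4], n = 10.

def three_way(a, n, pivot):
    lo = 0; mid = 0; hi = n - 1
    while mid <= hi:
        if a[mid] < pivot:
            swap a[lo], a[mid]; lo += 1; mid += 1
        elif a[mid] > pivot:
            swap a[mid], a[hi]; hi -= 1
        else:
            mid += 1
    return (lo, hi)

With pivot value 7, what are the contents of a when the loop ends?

[5,5,5,4,7,7,7,7,7,9]

lo=0 mid=0 hi=9
5<7: swap(0,0), lo=1 mid=1 ⇒ [5,7,7,5,7,7,5,9,7,4]
7=7: mid=2
7=7: mid=3
5<7: swap(1,3), lo=2 mid=4 ⇒ [5,5,7,7,7,7,5,9,7,4]
7=7: mid=5
7=7: mid=6
5<7: swap(2,6), lo=3 mid=7 ⇒ [5,5,5,7,7,7,7,9,7,4]
9>7: swap(7,9), hi=8 ⇒ [5,5,5,7,7,7,7,4,7,9]
4<7: swap(3,7), lo=4 mid=8 ⇒ [5,5,5,4,7,7,7,7,7,9]
7=7: mid=9
done. lo=4 hi=8; a=[5,5,5,4,7,7,7,7,7,9]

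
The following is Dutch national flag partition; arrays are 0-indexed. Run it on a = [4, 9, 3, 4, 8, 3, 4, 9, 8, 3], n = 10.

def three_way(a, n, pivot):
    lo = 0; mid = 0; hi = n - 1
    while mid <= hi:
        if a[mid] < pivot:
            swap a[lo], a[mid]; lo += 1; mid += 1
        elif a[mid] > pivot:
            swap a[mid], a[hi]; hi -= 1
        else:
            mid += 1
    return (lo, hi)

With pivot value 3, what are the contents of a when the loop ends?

[3, 3, 3, 8, 4, 4, 9, 8, 9, 4]

pivot = 3; lo=0, mid=0, hi=9
a[mid]=4>3: swap a[0],a[9]; hi=8 → [3, 9, 3, 4, 8, 3, 4, 9, 8, 4]
a[mid]=3=3: mid=1
a[mid]=9>3: swap a[1],a[8]; hi=7 → [3, 8, 3, 4, 8, 3, 4, 9, 9, 4]
a[mid]=8>3: swap a[1],a[7]; hi=6 → [3, 9, 3, 4, 8, 3, 4, 8, 9, 4]
a[mid]=9>3: swap a[1],a[6]; hi=5 → [3, 4, 3, 4, 8, 3, 9, 8, 9, 4]
a[mid]=4>3: swap a[1],a[5]; hi=4 → [3, 3, 3, 4, 8, 4, 9, 8, 9, 4]
a[mid]=3=3: mid=2
a[mid]=3=3: mid=3
a[mid]=4>3: swap a[3],a[4]; hi=3 → [3, 3, 3, 8, 4, 4, 9, 8, 9, 4]
a[mid]=8>3: swap a[3],a[3]; hi=2 → [3, 3, 3, 8, 4, 4, 9, 8, 9, 4]
end: lo=0, hi=2; a = [3, 3, 3, 8, 4, 4, 9, 8, 9, 4]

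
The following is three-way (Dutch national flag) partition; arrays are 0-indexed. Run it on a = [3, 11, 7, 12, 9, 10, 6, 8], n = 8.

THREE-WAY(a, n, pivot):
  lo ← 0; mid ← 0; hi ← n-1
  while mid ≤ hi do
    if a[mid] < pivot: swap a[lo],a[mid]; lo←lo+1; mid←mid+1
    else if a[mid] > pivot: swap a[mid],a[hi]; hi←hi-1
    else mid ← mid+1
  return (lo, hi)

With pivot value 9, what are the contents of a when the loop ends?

[3, 8, 7, 6, 9, 10, 12, 11]

pivot = 9; lo=0, mid=0, hi=7
a[mid]=3<9: swap a[0],a[0]; lo=1,mid=1 → [3, 11, 7, 12, 9, 10, 6, 8]
a[mid]=11>9: swap a[1],a[7]; hi=6 → [3, 8, 7, 12, 9, 10, 6, 11]
a[mid]=8<9: swap a[1],a[1]; lo=2,mid=2 → [3, 8, 7, 12, 9, 10, 6, 11]
a[mid]=7<9: swap a[2],a[2]; lo=3,mid=3 → [3, 8, 7, 12, 9, 10, 6, 11]
a[mid]=12>9: swap a[3],a[6]; hi=5 → [3, 8, 7, 6, 9, 10, 12, 11]
a[mid]=6<9: swap a[3],a[3]; lo=4,mid=4 → [3, 8, 7, 6, 9, 10, 12, 11]
a[mid]=9=9: mid=5
a[mid]=10>9: swap a[5],a[5]; hi=4 → [3, 8, 7, 6, 9, 10, 12, 11]
end: lo=4, hi=4; a = [3, 8, 7, 6, 9, 10, 12, 11]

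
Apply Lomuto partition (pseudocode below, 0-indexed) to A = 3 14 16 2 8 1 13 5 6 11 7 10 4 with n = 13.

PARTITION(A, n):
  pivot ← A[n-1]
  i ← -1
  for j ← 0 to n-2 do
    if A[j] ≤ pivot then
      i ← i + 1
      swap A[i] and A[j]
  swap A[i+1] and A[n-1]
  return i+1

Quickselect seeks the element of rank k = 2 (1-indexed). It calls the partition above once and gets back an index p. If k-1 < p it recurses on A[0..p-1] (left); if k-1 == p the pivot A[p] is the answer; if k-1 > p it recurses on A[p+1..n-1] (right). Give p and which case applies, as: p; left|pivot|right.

pivot = A[12] = 4; i = -1
j=0: A[0]=3 ≤ 4 → i=0, swap A[0],A[0] (no change) → 3 14 16 2 8 1 13 5 6 11 7 10 4
j=1: A[1]=14 > 4 → no swap
j=2: A[2]=16 > 4 → no swap
j=3: A[3]=2 ≤ 4 → i=1, swap A[1],A[3] → 3 2 16 14 8 1 13 5 6 11 7 10 4
j=4: A[4]=8 > 4 → no swap
j=5: A[5]=1 ≤ 4 → i=2, swap A[2],A[5] → 3 2 1 14 8 16 13 5 6 11 7 10 4
j=6: A[6]=13 > 4 → no swap
j=7: A[7]=5 > 4 → no swap
j=8: A[8]=6 > 4 → no swap
j=9: A[9]=11 > 4 → no swap
j=10: A[10]=7 > 4 → no swap
j=11: A[11]=10 > 4 → no swap
final swap A[3],A[12] → 3 2 1 4 8 16 13 5 6 11 7 10 14; return 3
p = 3; k-1 = 1 < 3 ⇒ left

3; left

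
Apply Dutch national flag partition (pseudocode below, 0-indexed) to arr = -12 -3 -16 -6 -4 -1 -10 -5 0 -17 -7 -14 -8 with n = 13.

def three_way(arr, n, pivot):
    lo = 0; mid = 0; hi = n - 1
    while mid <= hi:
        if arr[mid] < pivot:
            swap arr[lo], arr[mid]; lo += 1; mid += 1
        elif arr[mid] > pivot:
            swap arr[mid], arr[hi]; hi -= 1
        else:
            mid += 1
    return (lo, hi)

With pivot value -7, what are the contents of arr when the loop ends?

lo=0 mid=0 hi=12
-12<-7: swap(0,0), lo=1 mid=1 ⇒ -12 -3 -16 -6 -4 -1 -10 -5 0 -17 -7 -14 -8
-3>-7: swap(1,12), hi=11 ⇒ -12 -8 -16 -6 -4 -1 -10 -5 0 -17 -7 -14 -3
-8<-7: swap(1,1), lo=2 mid=2 ⇒ -12 -8 -16 -6 -4 -1 -10 -5 0 -17 -7 -14 -3
-16<-7: swap(2,2), lo=3 mid=3 ⇒ -12 -8 -16 -6 -4 -1 -10 -5 0 -17 -7 -14 -3
-6>-7: swap(3,11), hi=10 ⇒ -12 -8 -16 -14 -4 -1 -10 -5 0 -17 -7 -6 -3
-14<-7: swap(3,3), lo=4 mid=4 ⇒ -12 -8 -16 -14 -4 -1 -10 -5 0 -17 -7 -6 -3
-4>-7: swap(4,10), hi=9 ⇒ -12 -8 -16 -14 -7 -1 -10 -5 0 -17 -4 -6 -3
-7=-7: mid=5
-1>-7: swap(5,9), hi=8 ⇒ -12 -8 -16 -14 -7 -17 -10 -5 0 -1 -4 -6 -3
-17<-7: swap(4,5), lo=5 mid=6 ⇒ -12 -8 -16 -14 -17 -7 -10 -5 0 -1 -4 -6 -3
-10<-7: swap(5,6), lo=6 mid=7 ⇒ -12 -8 -16 -14 -17 -10 -7 -5 0 -1 -4 -6 -3
-5>-7: swap(7,8), hi=7 ⇒ -12 -8 -16 -14 -17 -10 -7 0 -5 -1 -4 -6 -3
0>-7: swap(7,7), hi=6 ⇒ -12 -8 -16 -14 -17 -10 -7 0 -5 -1 -4 -6 -3
done. lo=6 hi=6; arr=-12 -8 -16 -14 -17 -10 -7 0 -5 -1 -4 -6 -3

-12 -8 -16 -14 -17 -10 -7 0 -5 -1 -4 -6 -3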